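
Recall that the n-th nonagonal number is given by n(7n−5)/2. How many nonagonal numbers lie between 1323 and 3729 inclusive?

14

The n-th nonagonal number is n(7n−5)/2.
Smallest index with value ≥ 1323: n = 20 (giving 1350).
Largest index with value ≤ 3729: n = 33 (giving 3729).
Indices 20 through 33: 14 terms.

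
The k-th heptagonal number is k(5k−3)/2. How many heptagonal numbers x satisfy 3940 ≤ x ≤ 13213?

The n-th heptagonal number is n(5n−3)/2.
Smallest index with value ≥ 3940: n = 40 (giving 3940).
Largest index with value ≤ 13213: n = 73 (giving 13213).
Indices 40 through 73: 34 terms.

34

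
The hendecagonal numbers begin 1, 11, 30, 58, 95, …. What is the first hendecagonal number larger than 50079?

50191

Solve n(9n−7)/2 > 50079 for integer n.
The largest n with value ≤ 50079 is 105 (since 49245 ≤ 50079 < 50191), so the first above is n = 106, value 50191.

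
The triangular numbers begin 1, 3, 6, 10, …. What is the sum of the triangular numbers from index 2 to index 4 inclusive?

Σ i(i+1)/2 = (Σi² + Σi) / 2 over i = 2..4.
Σi = 10 − 1 = 9 and Σi² = 30 − 1 = 29.
(1·29 + 1·9) / 2 = 38/2 = 19.

19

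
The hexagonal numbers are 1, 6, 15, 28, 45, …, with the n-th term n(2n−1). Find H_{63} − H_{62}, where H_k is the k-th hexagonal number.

Consecutive hexagonal numbers differ by 4n − 3: here 4·63 − 3 = 249.

249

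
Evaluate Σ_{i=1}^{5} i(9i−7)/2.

195

Σ i(9i−7)/2 = (9Σi² − 7Σi) / 2 over i = 1..5.
Σi = 15 and Σi² = 55.
(9·55 − 7·15) / 2 = 390/2 = 195.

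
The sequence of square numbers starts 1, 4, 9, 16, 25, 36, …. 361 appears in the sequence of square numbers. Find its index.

We need n² = 361, so n = √361 = 19.

19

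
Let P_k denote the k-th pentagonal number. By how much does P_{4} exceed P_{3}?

Consecutive pentagonal numbers differ by 3n − 2: here 3·4 − 2 = 10.

10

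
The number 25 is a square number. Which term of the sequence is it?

5

We need n² = 25, so n = √25 = 5.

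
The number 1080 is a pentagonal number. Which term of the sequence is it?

27

Set n(3n−1)/2 = 1080, giving 3n² − n − 2160 = 0.
The discriminant is 1 + 24·1080 = 25921, and √25921 = 161.
So n = (1 + 161) / 6 = 162/6 = 27.
Check: 27·(3·27 − 1)/2 = 1080. ✓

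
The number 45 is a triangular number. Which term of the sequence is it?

9

Set n(n+1)/2 = 45, giving n² + n − 90 = 0.
So n = (-1 + 19) / 2 = 18/2 = 9.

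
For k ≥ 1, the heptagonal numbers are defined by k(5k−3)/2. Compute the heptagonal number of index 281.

The 281st heptagonal number is n(5n−3)/2 with n = 281.
281·(5·281 − 3)/2 = 281·1402/2 = 281·701 = 196981.

196981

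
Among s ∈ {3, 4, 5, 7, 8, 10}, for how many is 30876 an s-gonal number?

1

s = 3: P(3, 248) = 30876. ✓
s = 4: P(4, 175) = 30625 and P(4, 176) = 30976; 30876 is not s-gonal.
s = 5: P(5, 143) = 30602 and P(5, 144) = 31032; 30876 is not s-gonal.
s = 7: P(7, 111) = 30636 and P(7, 112) = 31192; 30876 is not s-gonal.
s = 8: P(8, 101) = 30401 and P(8, 102) = 31008; 30876 is not s-gonal.
s = 10: P(10, 88) = 30712 and P(10, 89) = 31417; 30876 is not s-gonal.
Hits: s ∈ {3} → 1.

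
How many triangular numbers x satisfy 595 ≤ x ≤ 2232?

33

The n-th triangular number is n(n+1)/2.
Smallest index with value ≥ 595: n = 34 (giving 595).
Largest index with value ≤ 2232: n = 66 (giving 2211).
Indices 34 through 66: 33 terms.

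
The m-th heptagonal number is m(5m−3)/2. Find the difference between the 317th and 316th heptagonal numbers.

1581

Consecutive heptagonal numbers differ by 5n − 4: here 5·317 − 4 = 1581.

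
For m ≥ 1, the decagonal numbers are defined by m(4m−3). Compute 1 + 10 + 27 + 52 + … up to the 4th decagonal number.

Σ i(4i−3) = 4Σi² − 3Σi over i = 1..4.
Σi = 10 and Σi² = 30.
4·30 − 3·10 = 90.

90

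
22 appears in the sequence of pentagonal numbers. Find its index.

4

Set n(3n−1)/2 = 22, giving 3n² − n − 44 = 0.
The discriminant is 1 + 24·22 = 529, and √529 = 23.
So n = (1 + 23) / 6 = 24/6 = 4.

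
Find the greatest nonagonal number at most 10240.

10071

Solve n(7n−5)/2 ≤ 10240 for integer n.
n = 54 gives 10071 ≤ 10240, while n = 55 gives 10450 > 10240; so the answer is 10071.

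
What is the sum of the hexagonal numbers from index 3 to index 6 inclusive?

154

Σ i(2i−1) = 2Σi² − Σi over i = 3..6.
Σi = 21 − 3 = 18 and Σi² = 91 − 5 = 86.
2·86 − 1·18 = 154.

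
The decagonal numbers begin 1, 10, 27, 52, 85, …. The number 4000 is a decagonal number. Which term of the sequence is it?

Set n(4n−3) = 4000, giving 4n² − 3n − 4000 = 0.
The discriminant is 9 + 16·4000 = 64009, and √64009 = 253.
So n = (3 + 253) / 8 = 256/8 = 32.

32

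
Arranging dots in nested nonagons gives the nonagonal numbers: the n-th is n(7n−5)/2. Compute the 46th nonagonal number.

The 46th nonagonal number is n(7n−5)/2 with n = 46.
46·(7·46 − 5)/2 = 46·317/2 = 7291.

7291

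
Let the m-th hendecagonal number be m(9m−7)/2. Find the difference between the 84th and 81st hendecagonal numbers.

84·(9·84 − 7)/2 = 31458 and 81·(9·81 − 7)/2 = 29241.
Difference: 31458 − 29241 = 2217.

2217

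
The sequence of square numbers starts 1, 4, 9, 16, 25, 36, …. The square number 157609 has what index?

We need n² = 157609, so n = √157609 = 397.

397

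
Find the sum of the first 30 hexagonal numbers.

Σ i(2i−1) = 2Σi² − Σi over i = 1..30.
Σi = 465 and Σi² = 9455.
2·9455 − 1·465 = 18445.

18445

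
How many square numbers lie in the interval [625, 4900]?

46

The n-th square number is n².
Smallest index with value ≥ 625: n = 25 (giving 625).
Largest index with value ≤ 4900: n = 70 (giving 4900).
Indices 25 through 70: 46 terms.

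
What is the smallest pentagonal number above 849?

Solve n(3n−1)/2 > 849 for integer n.
The largest n with value ≤ 849 is 23 (since 782 ≤ 849 < 852), so the first above is n = 24, value 852.

852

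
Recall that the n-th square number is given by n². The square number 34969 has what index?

187

We need n² = 34969, so n = √34969 = 187.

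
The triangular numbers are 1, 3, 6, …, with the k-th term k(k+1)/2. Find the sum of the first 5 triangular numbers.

35

Σ i(i+1)/2 = (Σi² + Σi) / 2 over i = 1..5.
Σi = 15 and Σi² = 55.
(1·55 + 1·15) / 2 = 70/2 = 35.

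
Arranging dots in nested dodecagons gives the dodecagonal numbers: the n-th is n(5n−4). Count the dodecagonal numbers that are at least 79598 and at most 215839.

82

The n-th dodecagonal number is n(5n−4).
Smallest index with value ≥ 79598: n = 127 (giving 80137).
Largest index with value ≤ 215839: n = 208 (giving 215488).
Indices 127 through 208: 82 terms.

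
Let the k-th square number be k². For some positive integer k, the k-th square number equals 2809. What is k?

53

We need n² = 2809, so n = √2809 = 53.
Check: 53² = 2809. ✓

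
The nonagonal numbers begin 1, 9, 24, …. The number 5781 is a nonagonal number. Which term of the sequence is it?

Set n(7n−5)/2 = 5781, giving 7n² − 5n − 11562 = 0.
The discriminant is 25 + 56·5781 = 323761, and √323761 = 569.
So n = (5 + 569) / 14 = 574/14 = 41.

41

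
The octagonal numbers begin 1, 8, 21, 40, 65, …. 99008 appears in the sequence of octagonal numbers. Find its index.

Set n(3n−2) = 99008, giving 3n² − 2n − 99008 = 0.
So n = (2 + 1090) / 6 = 1092/6 = 182.

182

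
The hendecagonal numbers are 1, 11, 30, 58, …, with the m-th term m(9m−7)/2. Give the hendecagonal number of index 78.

The 78th hendecagonal number is n(9n−7)/2 with n = 78.
78·(9·78 − 7)/2 = 78·695/2 = 27105.

27105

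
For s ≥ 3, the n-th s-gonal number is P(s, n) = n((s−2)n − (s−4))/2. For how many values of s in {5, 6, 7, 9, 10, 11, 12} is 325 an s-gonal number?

2

s = 5: P(5, 14) = 287 and P(5, 15) = 330; 325 is not s-gonal.
s = 6: P(6, 13) = 325. ✓
s = 7: P(7, 11) = 286 and P(7, 12) = 342; 325 is not s-gonal.
s = 9: P(9, 10) = 325. ✓
s = 10: P(10, 9) = 297 and P(10, 10) = 370; 325 is not s-gonal.
s = 11: P(11, 8) = 260 and P(11, 9) = 333; 325 is not s-gonal.
s = 12: P(12, 8) = 288 and P(12, 9) = 369; 325 is not s-gonal.
Hits: s ∈ {6, 9} → 2.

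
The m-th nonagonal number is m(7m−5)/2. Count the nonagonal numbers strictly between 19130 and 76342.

The n-th nonagonal number is n(7n−5)/2.
Smallest index with value > 19130: n = 75 (giving 19500).
Largest index with value < 76342: n = 148 (giving 76294).
Indices 75 through 148: 74 terms.

74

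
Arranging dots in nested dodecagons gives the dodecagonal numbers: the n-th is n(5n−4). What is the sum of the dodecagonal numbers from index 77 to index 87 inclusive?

Σ i(5i−4) = 5Σi² − 4Σi over i = 77..87.
Σi = 3828 − 2926 = 902 and Σi² = 223300 − 149226 = 74074.
5·74074 − 4·902 = 366762.

366762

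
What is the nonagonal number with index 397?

550639

397·(7·397 − 5)/2 = 397·2774/2 = 397·1387 = 550639.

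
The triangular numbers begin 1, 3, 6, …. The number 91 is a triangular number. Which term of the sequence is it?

13

Set n(n+1)/2 = 91, giving n² + n − 182 = 0.
The discriminant is 1 + 8·91 = 729, and √729 = 27.
So n = (-1 + 27) / 2 = 26/2 = 13.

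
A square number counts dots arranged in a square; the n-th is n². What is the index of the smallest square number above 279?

17

Solve n² > 279 for integer n.
The largest n with value ≤ 279 is 16 (since 256 ≤ 279 < 289), so the first above is n = 17, value 289.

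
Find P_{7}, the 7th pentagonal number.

70

The 7th pentagonal number is n(3n−1)/2 with n = 7.
7·(3·7 − 1)/2 = 7·20/2 = 7·10 = 70.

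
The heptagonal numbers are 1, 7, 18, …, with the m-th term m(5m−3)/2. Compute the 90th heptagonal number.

The 90th heptagonal number is n(5n−3)/2 with n = 90.
90·(5·90 − 3)/2 = 90·447/2 = 20115.

20115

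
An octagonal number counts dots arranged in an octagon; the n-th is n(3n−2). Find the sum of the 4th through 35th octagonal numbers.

43440

Σ i(3i−2) = 3Σi² − 2Σi over i = 4..35.
Σi = 630 − 6 = 624 and Σi² = 14910 − 14 = 14896.
3·14896 − 2·624 = 43440.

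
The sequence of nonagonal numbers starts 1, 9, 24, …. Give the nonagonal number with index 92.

The 92nd nonagonal number is n(7n−5)/2 with n = 92.
92·(7·92 − 5)/2 = 92·639/2 = 29394.

29394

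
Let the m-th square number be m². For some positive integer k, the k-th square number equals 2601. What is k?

We need n² = 2601, so n = √2601 = 51.
Check: 51² = 2601. ✓

51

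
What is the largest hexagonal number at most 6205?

5995

Solve n(2n−1) ≤ 6205 for integer n.
n = 55 gives 5995 ≤ 6205, while n = 56 gives 6216 > 6205; so the answer is 5995.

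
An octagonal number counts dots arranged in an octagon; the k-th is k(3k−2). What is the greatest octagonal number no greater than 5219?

5208

Solve n(3n−2) ≤ 5219 for integer n.
n = 42 gives 5208 ≤ 5219, while n = 43 gives 5461 > 5219; so the answer is 5208.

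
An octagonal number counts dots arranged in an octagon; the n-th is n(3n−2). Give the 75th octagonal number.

The 75th octagonal number is n(3n−2) with n = 75.
75·(3·75 − 2) = 75·223 = 16725.

16725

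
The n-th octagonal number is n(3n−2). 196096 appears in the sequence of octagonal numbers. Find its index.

256

Set n(3n−2) = 196096, giving 3n² − 2n − 196096 = 0.
The discriminant is 4 + 12·196096 = 2353156, and √2353156 = 1534.
So n = (2 + 1534) / 6 = 1536/6 = 256.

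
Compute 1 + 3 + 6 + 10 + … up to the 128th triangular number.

Σ i(i+1)/2 = (Σi² + Σi) / 2 over i = 1..128.
Σi = 8256 and Σi² = 707264.
(1·707264 + 1·8256) / 2 = 715520/2 = 357760.

357760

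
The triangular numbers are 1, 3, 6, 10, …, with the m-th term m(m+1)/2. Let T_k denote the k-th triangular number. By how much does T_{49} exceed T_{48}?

49

Consecutive triangular numbers differ by n: T_{49} − T_{48} = 49.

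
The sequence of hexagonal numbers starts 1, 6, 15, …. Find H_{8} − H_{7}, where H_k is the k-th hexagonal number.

Consecutive hexagonal numbers differ by 4n − 3: here 4·8 − 3 = 29.

29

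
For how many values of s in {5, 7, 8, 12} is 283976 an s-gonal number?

s = 5: P(5, 435) = 283620 and P(5, 436) = 284926; 283976 is not s-gonal.
s = 7: P(7, 337) = 283417 and P(7, 338) = 285103; 283976 is not s-gonal.
s = 8: P(8, 308) = 283976. ✓
s = 12: P(12, 238) = 282268 and P(12, 239) = 284649; 283976 is not s-gonal.
Hits: s ∈ {8} → 1.

1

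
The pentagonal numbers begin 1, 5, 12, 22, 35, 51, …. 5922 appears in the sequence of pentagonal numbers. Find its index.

63

Set n(3n−1)/2 = 5922, giving 3n² − n − 11844 = 0.
The discriminant is 1 + 24·5922 = 142129, and √142129 = 377.
So n = (1 + 377) / 6 = 378/6 = 63.
Check: 63·(3·63 − 1)/2 = 5922. ✓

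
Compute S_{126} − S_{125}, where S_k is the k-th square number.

251

n² − (n−1)² = 2n − 1, so 126² − 125² = 2·126 − 1 = 251.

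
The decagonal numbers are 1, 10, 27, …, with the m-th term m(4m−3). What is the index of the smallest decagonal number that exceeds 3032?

Solve n(4n−3) > 3032 for integer n.
The largest n with value ≤ 3032 is 27 (since 2835 ≤ 3032 < 3052), so the first above is n = 28, value 3052.

28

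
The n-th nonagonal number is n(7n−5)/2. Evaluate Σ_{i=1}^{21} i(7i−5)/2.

11011

Σ i(7i−5)/2 = (7Σi² − 5Σi) / 2 over i = 1..21.
Σi = 231 and Σi² = 3311.
(7·3311 − 5·231) / 2 = 22022/2 = 11011.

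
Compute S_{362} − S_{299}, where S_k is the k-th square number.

362² = 131044 and 299² = 89401.
Difference: 131044 − 89401 = 41643.

41643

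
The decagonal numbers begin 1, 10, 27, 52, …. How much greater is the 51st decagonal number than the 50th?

Consecutive decagonal numbers differ by 8n − 7: here 8·51 − 7 = 401.

401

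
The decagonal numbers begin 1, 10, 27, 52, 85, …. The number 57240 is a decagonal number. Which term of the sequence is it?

120

Set n(4n−3) = 57240, giving 4n² − 3n − 57240 = 0.
The discriminant is 9 + 16·57240 = 915849, and √915849 = 957.
So n = (3 + 957) / 8 = 960/8 = 120.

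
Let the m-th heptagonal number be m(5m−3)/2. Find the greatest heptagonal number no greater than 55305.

55279

Solve n(5n−3)/2 ≤ 55305 for integer n.
n = 149 gives 55279 ≤ 55305, while n = 150 gives 56025 > 55305; so the answer is 55279.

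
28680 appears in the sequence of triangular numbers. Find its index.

Set n(n+1)/2 = 28680, giving n² + n − 57360 = 0.
The discriminant is 1 + 8·28680 = 229441, and √229441 = 479.
So n = (-1 + 479) / 2 = 478/2 = 239.
Check: 239·240/2 = 28680. ✓

239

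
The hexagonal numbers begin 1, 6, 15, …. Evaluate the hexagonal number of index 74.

74·(2·74 − 1) = 74·147 = 10878.

10878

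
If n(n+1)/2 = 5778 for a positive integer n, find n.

107

Set n(n+1)/2 = 5778, giving n² + n − 11556 = 0.
The discriminant is 1 + 8·5778 = 46225, and √46225 = 215.
So n = (-1 + 215) / 2 = 214/2 = 107.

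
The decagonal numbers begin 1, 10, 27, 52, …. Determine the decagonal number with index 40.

6280

40·(4·40 − 3) = 40·157 = 6280.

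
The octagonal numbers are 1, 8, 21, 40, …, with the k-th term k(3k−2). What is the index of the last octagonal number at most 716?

Solve n(3n−2) ≤ 716 for integer n.
n = 15 gives 645 ≤ 716, while n = 16 gives 736 > 716; so the answer is index 15.

15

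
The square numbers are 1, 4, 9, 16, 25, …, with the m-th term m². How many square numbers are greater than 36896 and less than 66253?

65

The n-th square number is n².
Smallest index with value > 36896: n = 193 (giving 37249).
Largest index with value < 66253: n = 257 (giving 66049).
Indices 193 through 257: 65 terms.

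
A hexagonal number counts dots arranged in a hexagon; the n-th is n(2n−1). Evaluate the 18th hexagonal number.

630

The 18th hexagonal number is n(2n−1) with n = 18.
18·(2·18 − 1) = 18·35 = 630.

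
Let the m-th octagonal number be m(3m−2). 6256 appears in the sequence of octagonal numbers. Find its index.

Set n(3n−2) = 6256, giving 3n² − 2n − 6256 = 0.
The discriminant is 4 + 12·6256 = 75076, and √75076 = 274.
So n = (2 + 274) / 6 = 276/6 = 46.

46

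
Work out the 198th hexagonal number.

198·(2·198 − 1) = 198·395 = 78210.

78210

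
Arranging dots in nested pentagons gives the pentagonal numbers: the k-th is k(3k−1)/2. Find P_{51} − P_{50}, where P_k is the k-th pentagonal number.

Consecutive pentagonal numbers differ by 3n − 2: here 3·51 − 2 = 151.

151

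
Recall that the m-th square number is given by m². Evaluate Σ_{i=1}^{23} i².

4324

Σ_{i=1}^{23} i² = 23·24·47/6 = 4324.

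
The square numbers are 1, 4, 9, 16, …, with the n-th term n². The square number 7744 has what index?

88

We need n² = 7744, so n = √7744 = 88.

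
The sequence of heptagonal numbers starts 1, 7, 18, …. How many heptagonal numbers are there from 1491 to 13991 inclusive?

51

The n-th heptagonal number is n(5n−3)/2.
Smallest index with value ≥ 1491: n = 25 (giving 1525).
Largest index with value ≤ 13991: n = 75 (giving 13950).
Indices 25 through 75: 51 terms.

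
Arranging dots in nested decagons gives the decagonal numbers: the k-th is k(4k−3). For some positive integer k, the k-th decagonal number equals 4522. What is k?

34

Set n(4n−3) = 4522, giving 4n² − 3n − 4522 = 0.
The discriminant is 9 + 16·4522 = 72361, and √72361 = 269.
So n = (3 + 269) / 8 = 272/8 = 34.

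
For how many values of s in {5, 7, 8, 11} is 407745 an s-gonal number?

1

s = 5: P(5, 521) = 406901 and P(5, 522) = 408465; 407745 is not s-gonal.
s = 7: P(7, 404) = 407434 and P(7, 405) = 409455; 407745 is not s-gonal.
s = 8: P(8, 369) = 407745. ✓
s = 11: P(11, 301) = 406651 and P(11, 302) = 409361; 407745 is not s-gonal.
Hits: s ∈ {8} → 1.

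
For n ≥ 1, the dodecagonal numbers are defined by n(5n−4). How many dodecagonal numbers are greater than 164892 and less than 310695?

67

The n-th dodecagonal number is n(5n−4).
Smallest index with value > 164892: n = 183 (giving 166713).
Largest index with value < 310695: n = 249 (giving 309009).
Indices 183 through 249: 67 terms.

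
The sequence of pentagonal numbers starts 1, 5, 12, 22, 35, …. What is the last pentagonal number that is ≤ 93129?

Solve n(3n−1)/2 ≤ 93129 for integer n.
n = 249 gives 92877 ≤ 93129, while n = 250 gives 93625 > 93129; so the answer is 92877.

92877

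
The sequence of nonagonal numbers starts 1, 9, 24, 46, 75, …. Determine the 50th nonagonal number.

The 50th nonagonal number is n(7n−5)/2 with n = 50.
50·(7·50 − 5)/2 = 50·345/2 = 8625.

8625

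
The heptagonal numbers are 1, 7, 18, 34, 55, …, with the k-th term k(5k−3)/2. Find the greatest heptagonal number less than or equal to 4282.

Solve n(5n−3)/2 ≤ 4282 for integer n.
n = 41 gives 4141 ≤ 4282, while n = 42 gives 4347 > 4282; so the answer is 4141.

4141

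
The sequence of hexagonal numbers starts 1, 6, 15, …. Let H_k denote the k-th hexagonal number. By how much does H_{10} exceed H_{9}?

Consecutive hexagonal numbers differ by 4n − 3: here 4·10 − 3 = 37.

37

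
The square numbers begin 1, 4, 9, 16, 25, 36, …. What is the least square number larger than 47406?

47524

Solve n² > 47406 for integer n.
The largest n with value ≤ 47406 is 217 (since 47089 ≤ 47406 < 47524), so the first above is n = 218, value 47524.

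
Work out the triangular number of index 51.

1326

The 51st triangular number is n(n+1)/2 with n = 51.
51·52/2 = 2652/2 = 1326.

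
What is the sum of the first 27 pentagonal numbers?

Σ i(3i−1)/2 = (3Σi² − Σi) / 2 over i = 1..27.
Σi = 378 and Σi² = 6930.
(3·6930 − 1·378) / 2 = 20412/2 = 10206.

10206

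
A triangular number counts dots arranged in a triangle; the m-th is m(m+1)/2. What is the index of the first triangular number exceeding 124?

Solve n(n+1)/2 > 124 for integer n.
The largest n with value ≤ 124 is 15 (since 120 ≤ 124 < 136), so the first above is n = 16, value 136.

16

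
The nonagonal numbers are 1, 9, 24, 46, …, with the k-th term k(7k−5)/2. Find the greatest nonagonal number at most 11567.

Solve n(7n−5)/2 ≤ 11567 for integer n.
n = 57 gives 11229 ≤ 11567, while n = 58 gives 11629 > 11567; so the answer is 11229.

11229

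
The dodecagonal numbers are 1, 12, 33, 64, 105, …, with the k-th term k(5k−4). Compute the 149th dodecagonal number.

The 149th dodecagonal number is n(5n−4) with n = 149.
149·(5·149 − 4) = 149·741 = 110409.

110409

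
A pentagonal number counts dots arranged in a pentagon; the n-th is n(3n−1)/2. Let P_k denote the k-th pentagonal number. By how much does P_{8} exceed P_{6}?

8·(3·8 − 1)/2 = 92 and 6·(3·6 − 1)/2 = 51.
Difference: 92 − 51 = 41.

41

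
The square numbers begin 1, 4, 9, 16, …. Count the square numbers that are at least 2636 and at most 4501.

The n-th square number is n².
Smallest index with value ≥ 2636: n = 52 (giving 2704).
Largest index with value ≤ 4501: n = 67 (giving 4489).
Indices 52 through 67: 16 terms.

16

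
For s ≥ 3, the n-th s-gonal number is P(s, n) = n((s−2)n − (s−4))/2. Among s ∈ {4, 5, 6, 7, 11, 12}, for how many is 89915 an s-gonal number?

1

s = 4: P(4, 299) = 89401 and P(4, 300) = 90000; 89915 is not s-gonal.
s = 5: P(5, 245) = 89915. ✓
s = 6: P(6, 212) = 89676 and P(6, 213) = 90525; 89915 is not s-gonal.
s = 7: P(7, 189) = 89019 and P(7, 190) = 89965; 89915 is not s-gonal.
s = 11: P(11, 141) = 88971 and P(11, 142) = 90241; 89915 is not s-gonal.
s = 12: P(12, 134) = 89244 and P(12, 135) = 90585; 89915 is not s-gonal.
Hits: s ∈ {5} → 1.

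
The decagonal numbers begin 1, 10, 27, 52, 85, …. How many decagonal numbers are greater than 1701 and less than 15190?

40

The n-th decagonal number is n(4n−3).
Smallest index with value > 1701: n = 22 (giving 1870).
Largest index with value < 15190: n = 61 (giving 14701).
Indices 22 through 61: 40 terms.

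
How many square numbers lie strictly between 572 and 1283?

The n-th square number is n².
Smallest index with value > 572: n = 24 (giving 576).
Largest index with value < 1283: n = 35 (giving 1225).
Indices 24 through 35: 12 terms.

12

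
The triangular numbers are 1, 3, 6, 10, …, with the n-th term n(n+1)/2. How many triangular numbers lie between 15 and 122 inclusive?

11

The n-th triangular number is n(n+1)/2.
Smallest index with value ≥ 15: n = 5 (giving 15).
Largest index with value ≤ 122: n = 15 (giving 120).
Indices 5 through 15: 11 terms.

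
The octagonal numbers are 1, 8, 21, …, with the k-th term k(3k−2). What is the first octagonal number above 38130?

Solve n(3n−2) > 38130 for integer n.
The largest n with value ≤ 38130 is 113 (since 38081 ≤ 38130 < 38760), so the first above is n = 114, value 38760.

38760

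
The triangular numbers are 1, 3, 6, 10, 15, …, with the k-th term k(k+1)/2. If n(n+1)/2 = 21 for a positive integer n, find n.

Set n(n+1)/2 = 21, giving n² + n − 42 = 0.
So n = (-1 + 13) / 2 = 12/2 = 6.
Check: 6·7/2 = 21. ✓

6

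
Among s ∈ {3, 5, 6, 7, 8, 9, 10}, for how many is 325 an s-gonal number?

s = 3: P(3, 25) = 325. ✓
s = 5: P(5, 14) = 287 and P(5, 15) = 330; 325 is not s-gonal.
s = 6: P(6, 13) = 325. ✓
s = 7: P(7, 11) = 286 and P(7, 12) = 342; 325 is not s-gonal.
s = 8: P(8, 10) = 280 and P(8, 11) = 341; 325 is not s-gonal.
s = 9: P(9, 10) = 325. ✓
s = 10: P(10, 9) = 297 and P(10, 10) = 370; 325 is not s-gonal.
Hits: s ∈ {3, 6, 9} → 3.

3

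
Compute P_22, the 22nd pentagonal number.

The 22nd pentagonal number is n(3n−1)/2 with n = 22.
22·(3·22 − 1)/2 = 22·65/2 = 715.

715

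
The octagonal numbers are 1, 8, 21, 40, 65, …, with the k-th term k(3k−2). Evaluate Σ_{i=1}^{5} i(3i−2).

135

Σ i(3i−2) = 3Σi² − 2Σi over i = 1..5.
Σi = 15 and Σi² = 55.
3·55 − 2·15 = 135.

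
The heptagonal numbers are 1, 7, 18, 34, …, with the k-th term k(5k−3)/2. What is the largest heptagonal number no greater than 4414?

4347

Solve n(5n−3)/2 ≤ 4414 for integer n.
n = 42 gives 4347 ≤ 4414, while n = 43 gives 4558 > 4414; so the answer is 4347.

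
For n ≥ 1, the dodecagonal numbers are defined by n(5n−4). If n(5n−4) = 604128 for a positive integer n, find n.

348

Set n(5n−4) = 604128, giving 5n² − 4n − 604128 = 0.
The discriminant is 16 + 20·604128 = 12082576, and √12082576 = 3476.
So n = (4 + 3476) / 10 = 3480/10 = 348.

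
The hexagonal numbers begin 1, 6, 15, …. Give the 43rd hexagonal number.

The 43rd hexagonal number is n(2n−1) with n = 43.
43·(2·43 − 1) = 43·85 = 3655.

3655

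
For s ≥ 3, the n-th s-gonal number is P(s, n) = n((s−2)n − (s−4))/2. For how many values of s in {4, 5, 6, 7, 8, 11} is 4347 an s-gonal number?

2

s = 4: P(4, 65) = 4225 and P(4, 66) = 4356; 4347 is not s-gonal.
s = 5: P(5, 54) = 4347. ✓
s = 6: P(6, 46) = 4186 and P(6, 47) = 4371; 4347 is not s-gonal.
s = 7: P(7, 42) = 4347. ✓
s = 8: P(8, 38) = 4256 and P(8, 39) = 4485; 4347 is not s-gonal.
s = 11: P(11, 31) = 4216 and P(11, 32) = 4496; 4347 is not s-gonal.
Hits: s ∈ {5, 7} → 2.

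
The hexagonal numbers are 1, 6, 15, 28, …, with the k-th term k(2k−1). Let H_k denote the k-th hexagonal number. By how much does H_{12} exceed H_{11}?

Consecutive hexagonal numbers differ by 4n − 3: here 4·12 − 3 = 45.

45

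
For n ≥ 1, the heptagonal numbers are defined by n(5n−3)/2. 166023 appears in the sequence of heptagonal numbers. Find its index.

Set n(5n−3)/2 = 166023, giving 5n² − 3n − 332046 = 0.
The discriminant is 9 + 40·166023 = 6640929, and √6640929 = 2577.
So n = (3 + 2577) / 10 = 2580/10 = 258.

258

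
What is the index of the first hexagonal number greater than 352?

14

Solve n(2n−1) > 352 for integer n.
The largest n with value ≤ 352 is 13 (since 325 ≤ 352 < 378), so the first above is n = 14, value 378.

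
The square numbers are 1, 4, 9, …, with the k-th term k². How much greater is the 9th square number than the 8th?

17

n² − (n−1)² = 2n − 1, so 9² − 8² = 2·9 − 1 = 17.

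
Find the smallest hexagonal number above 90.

Solve n(2n−1) > 90 for integer n.
The largest n with value ≤ 90 is 6 (since 66 ≤ 90 < 91), so the first above is n = 7, value 91.

91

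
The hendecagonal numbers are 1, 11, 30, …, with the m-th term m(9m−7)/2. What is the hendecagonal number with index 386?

669131

The 386th hendecagonal number is n(9n−7)/2 with n = 386.
386·(9·386 − 7)/2 = 386·3467/2 = 669131.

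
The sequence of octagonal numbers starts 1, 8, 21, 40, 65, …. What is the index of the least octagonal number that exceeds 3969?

Solve n(3n−2) > 3969 for integer n.
The largest n with value ≤ 3969 is 36 (since 3816 ≤ 3969 < 4033), so the first above is n = 37, value 4033.

37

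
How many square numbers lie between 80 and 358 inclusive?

10

The n-th square number is n².
Smallest index with value ≥ 80: n = 9 (giving 81).
Largest index with value ≤ 358: n = 18 (giving 324).
Indices 9 through 18: 10 terms.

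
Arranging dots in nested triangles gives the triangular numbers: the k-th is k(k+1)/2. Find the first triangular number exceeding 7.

10

Solve n(n+1)/2 > 7 for integer n.
The largest n with value ≤ 7 is 3 (since 6 ≤ 7 < 10), so the first above is n = 4, value 10.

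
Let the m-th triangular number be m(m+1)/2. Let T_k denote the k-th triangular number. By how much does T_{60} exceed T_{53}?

399

60·61/2 = 1830 and 53·54/2 = 1431.
Difference: 1830 − 1431 = 399.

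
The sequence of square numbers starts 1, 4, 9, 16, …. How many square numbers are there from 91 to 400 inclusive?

The n-th square number is n².
Smallest index with value ≥ 91: n = 10 (giving 100).
Largest index with value ≤ 400: n = 20 (giving 400).
Indices 10 through 20: 11 terms.

11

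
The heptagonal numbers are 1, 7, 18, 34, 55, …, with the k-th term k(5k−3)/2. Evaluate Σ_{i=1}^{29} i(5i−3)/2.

Σ i(5i−3)/2 = (5Σi² − 3Σi) / 2 over i = 1..29.
Σi = 435 and Σi² = 8555.
(5·8555 − 3·435) / 2 = 41470/2 = 20735.

20735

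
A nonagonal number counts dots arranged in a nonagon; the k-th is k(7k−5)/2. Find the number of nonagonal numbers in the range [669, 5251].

25

The n-th nonagonal number is n(7n−5)/2.
Smallest index with value ≥ 669: n = 15 (giving 750).
Largest index with value ≤ 5251: n = 39 (giving 5226).
Indices 15 through 39: 25 terms.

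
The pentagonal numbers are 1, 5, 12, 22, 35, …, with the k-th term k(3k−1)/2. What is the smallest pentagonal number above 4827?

4845

Solve n(3n−1)/2 > 4827 for integer n.
The largest n with value ≤ 4827 is 56 (since 4676 ≤ 4827 < 4845), so the first above is n = 57, value 4845.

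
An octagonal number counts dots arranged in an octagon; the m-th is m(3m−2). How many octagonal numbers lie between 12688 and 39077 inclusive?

The n-th octagonal number is n(3n−2).
Smallest index with value ≥ 12688: n = 66 (giving 12936).
Largest index with value ≤ 39077: n = 114 (giving 38760).
Indices 66 through 114: 49 terms.

49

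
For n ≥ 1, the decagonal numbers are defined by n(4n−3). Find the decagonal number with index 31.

31·(4·31 − 3) = 31·121 = 3751.

3751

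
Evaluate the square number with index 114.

The 114th square number is n² with n = 114.
114² = 12996.

12996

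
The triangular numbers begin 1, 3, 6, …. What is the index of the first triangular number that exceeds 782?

40

Solve n(n+1)/2 > 782 for integer n.
The largest n with value ≤ 782 is 39 (since 780 ≤ 782 < 820), so the first above is n = 40, value 820.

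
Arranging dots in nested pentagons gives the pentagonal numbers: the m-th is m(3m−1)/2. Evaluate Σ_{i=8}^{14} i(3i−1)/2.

Σ i(3i−1)/2 = (3Σi² − Σi) / 2 over i = 8..14.
Σi = 105 − 28 = 77 and Σi² = 1015 − 140 = 875.
(3·875 − 1·77) / 2 = 2548/2 = 1274.

1274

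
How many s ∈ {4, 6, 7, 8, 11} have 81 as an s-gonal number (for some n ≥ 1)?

2

s = 4: P(4, 9) = 81. ✓
s = 6: P(6, 6) = 66 and P(6, 7) = 91; 81 is not s-gonal.
s = 7: P(7, 6) = 81. ✓
s = 8: P(8, 5) = 65 and P(8, 6) = 96; 81 is not s-gonal.
s = 11: P(11, 4) = 58 and P(11, 5) = 95; 81 is not s-gonal.
Hits: s ∈ {4, 7} → 2.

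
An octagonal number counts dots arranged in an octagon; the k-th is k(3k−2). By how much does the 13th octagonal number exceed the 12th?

Consecutive octagonal numbers differ by 6n − 5: here 6·13 − 5 = 73.

73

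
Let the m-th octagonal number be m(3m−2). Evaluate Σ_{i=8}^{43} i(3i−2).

Σ i(3i−2) = 3Σi² − 2Σi over i = 8..43.
Σi = 946 − 28 = 918 and Σi² = 27434 − 140 = 27294.
3·27294 − 2·918 = 80046.

80046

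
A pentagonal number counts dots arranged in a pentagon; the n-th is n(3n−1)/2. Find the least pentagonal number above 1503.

Solve n(3n−1)/2 > 1503 for integer n.
The largest n with value ≤ 1503 is 31 (since 1426 ≤ 1503 < 1520), so the first above is n = 32, value 1520.

1520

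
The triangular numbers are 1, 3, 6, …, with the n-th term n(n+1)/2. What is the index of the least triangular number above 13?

Solve n(n+1)/2 > 13 for integer n.
The largest n with value ≤ 13 is 4 (since 10 ≤ 13 < 15), so the first above is n = 5, value 15.

5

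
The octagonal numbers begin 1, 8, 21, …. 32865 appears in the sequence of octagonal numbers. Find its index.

105

Set n(3n−2) = 32865, giving 3n² − 2n − 32865 = 0.
The discriminant is 4 + 12·32865 = 394384, and √394384 = 628.
So n = (2 + 628) / 6 = 630/6 = 105.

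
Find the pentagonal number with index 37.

2035

37·(3·37 − 1)/2 = 37·110/2 = 37·55 = 2035.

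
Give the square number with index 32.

32² = 1024.

1024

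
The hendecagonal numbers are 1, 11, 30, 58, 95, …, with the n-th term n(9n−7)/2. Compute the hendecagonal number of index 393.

693645

The 393rd hendecagonal number is n(9n−7)/2 with n = 393.
393·(9·393 − 7)/2 = 393·3530/2 = 393·1765 = 693645.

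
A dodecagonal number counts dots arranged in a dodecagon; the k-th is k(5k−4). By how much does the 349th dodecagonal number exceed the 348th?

3481

Consecutive dodecagonal numbers differ by 10n − 9: here 10·349 − 9 = 3481.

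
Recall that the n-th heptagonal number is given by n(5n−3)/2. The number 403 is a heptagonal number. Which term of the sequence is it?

Set n(5n−3)/2 = 403, giving 5n² − 3n − 806 = 0.
The discriminant is 9 + 40·403 = 16129, and √16129 = 127.
So n = (3 + 127) / 10 = 130/10 = 13.
Check: 13·(5·13 − 3)/2 = 403. ✓

13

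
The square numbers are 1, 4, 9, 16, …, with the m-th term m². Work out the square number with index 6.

36

The 6th square number is n² with n = 6.
6² = 36.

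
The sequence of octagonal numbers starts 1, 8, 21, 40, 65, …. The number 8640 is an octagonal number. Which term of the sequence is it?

54

Set n(3n−2) = 8640, giving 3n² − 2n − 8640 = 0.
The discriminant is 4 + 12·8640 = 103684, and √103684 = 322.
So n = (2 + 322) / 6 = 324/6 = 54.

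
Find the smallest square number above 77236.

77284

Solve n² > 77236 for integer n.
The largest n with value ≤ 77236 is 277 (since 76729 ≤ 77236 < 77284), so the first above is n = 278, value 77284.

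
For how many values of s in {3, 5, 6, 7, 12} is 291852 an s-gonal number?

1

s = 3: P(3, 763) = 291466 and P(3, 764) = 292230; 291852 is not s-gonal.
s = 5: P(5, 441) = 291501 and P(5, 442) = 292825; 291852 is not s-gonal.
s = 6: P(6, 382) = 291466 and P(6, 383) = 292995; 291852 is not s-gonal.
s = 7: P(7, 341) = 290191 and P(7, 342) = 291897; 291852 is not s-gonal.
s = 12: P(12, 242) = 291852. ✓
Hits: s ∈ {12} → 1.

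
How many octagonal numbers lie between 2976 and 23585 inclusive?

The n-th octagonal number is n(3n−2).
Smallest index with value ≥ 2976: n = 32 (giving 3008).
Largest index with value ≤ 23585: n = 89 (giving 23585).
Indices 32 through 89: 58 terms.

58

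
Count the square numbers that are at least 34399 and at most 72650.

The n-th square number is n².
Smallest index with value ≥ 34399: n = 186 (giving 34596).
Largest index with value ≤ 72650: n = 269 (giving 72361).
Indices 186 through 269: 84 terms.

84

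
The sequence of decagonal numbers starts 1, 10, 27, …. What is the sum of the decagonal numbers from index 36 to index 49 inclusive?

100275

Σ i(4i−3) = 4Σi² − 3Σi over i = 36..49.
Σi = 1225 − 630 = 595 and Σi² = 40425 − 14910 = 25515.
4·25515 − 3·595 = 100275.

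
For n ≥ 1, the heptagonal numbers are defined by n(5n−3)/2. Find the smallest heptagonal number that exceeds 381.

403

Solve n(5n−3)/2 > 381 for integer n.
The largest n with value ≤ 381 is 12 (since 342 ≤ 381 < 403), so the first above is n = 13, value 403.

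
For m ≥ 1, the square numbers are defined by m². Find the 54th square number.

54² = 2916.

2916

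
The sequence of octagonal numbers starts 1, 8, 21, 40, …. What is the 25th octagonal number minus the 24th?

Consecutive octagonal numbers differ by 6n − 5: here 6·25 − 5 = 145.

145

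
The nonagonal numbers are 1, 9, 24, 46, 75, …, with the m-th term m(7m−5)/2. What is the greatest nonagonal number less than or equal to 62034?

61579

Solve n(7n−5)/2 ≤ 62034 for integer n.
n = 133 gives 61579 ≤ 62034, while n = 134 gives 62511 > 62034; so the answer is 61579.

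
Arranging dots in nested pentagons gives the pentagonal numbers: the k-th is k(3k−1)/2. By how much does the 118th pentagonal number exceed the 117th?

Consecutive pentagonal numbers differ by 3n − 2: here 3·118 − 2 = 352.

352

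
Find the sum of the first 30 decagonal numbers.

36425

Σ i(4i−3) = 4Σi² − 3Σi over i = 1..30.
Σi = 465 and Σi² = 9455.
4·9455 − 3·465 = 36425.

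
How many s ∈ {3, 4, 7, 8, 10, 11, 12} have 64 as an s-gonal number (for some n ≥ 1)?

2

s = 3: P(3, 10) = 55 and P(3, 11) = 66; 64 is not s-gonal.
s = 4: P(4, 8) = 64. ✓
s = 7: P(7, 5) = 55 and P(7, 6) = 81; 64 is not s-gonal.
s = 8: P(8, 4) = 40 and P(8, 5) = 65; 64 is not s-gonal.
s = 10: P(10, 4) = 52 and P(10, 5) = 85; 64 is not s-gonal.
s = 11: P(11, 4) = 58 and P(11, 5) = 95; 64 is not s-gonal.
s = 12: P(12, 4) = 64. ✓
Hits: s ∈ {4, 12} → 2.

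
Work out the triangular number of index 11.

The 11th triangular number is n(n+1)/2 with n = 11.
11·12/2 = 132/2 = 66.

66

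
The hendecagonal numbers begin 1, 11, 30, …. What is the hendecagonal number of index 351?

The 351st hendecagonal number is n(9n−7)/2 with n = 351.
351·(9·351 − 7)/2 = 351·3152/2 = 351·1576 = 553176.

553176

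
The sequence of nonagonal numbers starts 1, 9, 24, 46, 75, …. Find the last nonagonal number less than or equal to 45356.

45201

Solve n(7n−5)/2 ≤ 45356 for integer n.
n = 114 gives 45201 ≤ 45356, while n = 115 gives 46000 > 45356; so the answer is 45201.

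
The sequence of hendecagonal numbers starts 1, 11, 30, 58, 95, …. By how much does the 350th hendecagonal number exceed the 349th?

3142

Consecutive hendecagonal numbers differ by 9n − 8: here 9·350 − 8 = 3142.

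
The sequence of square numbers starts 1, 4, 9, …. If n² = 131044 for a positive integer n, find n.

We need n² = 131044, so n = √131044 = 362.
Check: 362² = 131044. ✓

362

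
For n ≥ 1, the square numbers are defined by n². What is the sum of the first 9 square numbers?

Σ_{i=1}^{9} i² = 9·10·19/6 = 285.

285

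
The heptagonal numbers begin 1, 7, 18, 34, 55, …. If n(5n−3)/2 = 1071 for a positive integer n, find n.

21

Set n(5n−3)/2 = 1071, giving 5n² − 3n − 2142 = 0.
So n = (3 + 207) / 10 = 210/10 = 21.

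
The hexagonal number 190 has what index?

Set n(2n−1) = 190, giving 2n² − n − 190 = 0.
So n = (1 + 39) / 4 = 40/4 = 10.

10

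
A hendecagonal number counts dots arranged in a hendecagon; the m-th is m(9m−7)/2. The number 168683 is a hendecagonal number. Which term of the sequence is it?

194

Set n(9n−7)/2 = 168683, giving 9n² − 7n − 337366 = 0.
The discriminant is 49 + 72·168683 = 12145225, and √12145225 = 3485.
So n = (7 + 3485) / 18 = 3492/18 = 194.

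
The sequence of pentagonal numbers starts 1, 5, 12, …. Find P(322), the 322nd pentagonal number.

155365

The 322nd pentagonal number is n(3n−1)/2 with n = 322.
322·(3·322 − 1)/2 = 322·965/2 = 155365.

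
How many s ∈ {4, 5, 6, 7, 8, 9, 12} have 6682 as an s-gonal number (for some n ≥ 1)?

1

s = 4: P(4, 81) = 6561 and P(4, 82) = 6724; 6682 is not s-gonal.
s = 5: P(5, 66) = 6501 and P(5, 67) = 6700; 6682 is not s-gonal.
s = 6: P(6, 58) = 6670 and P(6, 59) = 6903; 6682 is not s-gonal.
s = 7: P(7, 52) = 6682. ✓
s = 8: P(8, 47) = 6533 and P(8, 48) = 6816; 6682 is not s-gonal.
s = 9: P(9, 44) = 6666 and P(9, 45) = 6975; 6682 is not s-gonal.
s = 12: P(12, 36) = 6336 and P(12, 37) = 6697; 6682 is not s-gonal.
Hits: s ∈ {7} → 1.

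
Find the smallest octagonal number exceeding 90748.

Solve n(3n−2) > 90748 for integer n.
The largest n with value ≤ 90748 is 174 (since 90480 ≤ 90748 < 91525), so the first above is n = 175, value 91525.

91525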